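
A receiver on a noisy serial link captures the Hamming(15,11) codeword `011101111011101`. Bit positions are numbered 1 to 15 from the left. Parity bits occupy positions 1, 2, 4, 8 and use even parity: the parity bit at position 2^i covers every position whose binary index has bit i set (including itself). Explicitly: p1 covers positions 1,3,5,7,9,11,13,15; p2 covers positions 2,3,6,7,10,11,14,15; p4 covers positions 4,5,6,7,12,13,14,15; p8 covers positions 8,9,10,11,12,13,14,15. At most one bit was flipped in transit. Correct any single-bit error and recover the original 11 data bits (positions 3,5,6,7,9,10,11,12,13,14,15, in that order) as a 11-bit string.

s1: b1⊕b3⊕b5⊕b7⊕b9⊕b11⊕b13⊕b15 = 0⊕1⊕0⊕1⊕1⊕1⊕1⊕1 = 0
s2: b2⊕b3⊕b6⊕b7⊕b10⊕b11⊕b14⊕b15 = 1⊕1⊕1⊕1⊕0⊕1⊕0⊕1 = 0
s4: b4⊕b5⊕b6⊕b7⊕b12⊕b13⊕b14⊕b15 = 1⊕0⊕1⊕1⊕1⊕1⊕0⊕1 = 0
s8: b8⊕b9⊕b10⊕b11⊕b12⊕b13⊕b14⊕b15 = 1⊕1⊕0⊕1⊕1⊕1⊕0⊕1 = 0
Syndrome (s8...s1) = 0000 → position 0 (no error).
No correction needed.
Data bits at positions 3,5,6,7,9,10,11,12,13,14,15: 10111011101

10111011101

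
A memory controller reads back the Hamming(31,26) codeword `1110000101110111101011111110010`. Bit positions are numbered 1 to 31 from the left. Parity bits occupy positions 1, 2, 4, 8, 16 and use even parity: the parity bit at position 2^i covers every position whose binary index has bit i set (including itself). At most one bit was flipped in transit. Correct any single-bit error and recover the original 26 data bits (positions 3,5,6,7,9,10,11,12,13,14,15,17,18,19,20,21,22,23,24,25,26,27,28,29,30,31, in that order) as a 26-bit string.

s1: b1⊕b3⊕b5⊕b7⊕b9⊕b11⊕b13⊕b15⊕b17⊕b19⊕b21⊕b23⊕b25⊕b27⊕b29⊕b31 = 1⊕1⊕0⊕0⊕0⊕1⊕0⊕1⊕1⊕1⊕1⊕1⊕1⊕1⊕0⊕0 = 0
s2: b2⊕b3⊕b6⊕b7⊕b10⊕b11⊕b14⊕b15⊕b18⊕b19⊕b22⊕b23⊕b26⊕b27⊕b30⊕b31 = 1⊕1⊕0⊕0⊕1⊕1⊕1⊕1⊕0⊕1⊕1⊕1⊕1⊕1⊕1⊕0 = 0
s4: b4⊕b5⊕b6⊕b7⊕b12⊕b13⊕b14⊕b15⊕b20⊕b21⊕b22⊕b23⊕b28⊕b29⊕b30⊕b31 = 0⊕0⊕0⊕0⊕1⊕0⊕1⊕1⊕0⊕1⊕1⊕1⊕0⊕0⊕1⊕0 = 1
s8: b8⊕b9⊕b10⊕b11⊕b12⊕b13⊕b14⊕b15⊕b24⊕b25⊕b26⊕b27⊕b28⊕b29⊕b30⊕b31 = 1⊕0⊕1⊕1⊕1⊕0⊕1⊕1⊕1⊕1⊕1⊕1⊕0⊕0⊕1⊕0 = 1
s16: b16⊕b17⊕b18⊕b19⊕b20⊕b21⊕b22⊕b23⊕b24⊕b25⊕b26⊕b27⊕b28⊕b29⊕b30⊕b31 = 1⊕1⊕0⊕1⊕0⊕1⊕1⊕1⊕1⊕1⊕1⊕1⊕0⊕0⊕1⊕0 = 1
Syndrome (s16...s1) = 11100 → position 28.
Flip bit 28: corrected codeword = 1110000101110111101011111111010
Data bits at positions 3,5,6,7,9,10,11,12,13,14,15,17,18,19,20,21,22,23,24,25,26,27,28,29,30,31: 10000111011101011111111010

10000111011101011111111010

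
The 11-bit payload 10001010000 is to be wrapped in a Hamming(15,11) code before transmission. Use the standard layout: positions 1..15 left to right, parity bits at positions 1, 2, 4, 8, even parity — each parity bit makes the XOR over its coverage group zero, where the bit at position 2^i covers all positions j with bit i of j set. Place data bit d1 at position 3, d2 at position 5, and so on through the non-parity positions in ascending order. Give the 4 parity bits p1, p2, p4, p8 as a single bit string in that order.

Place data bits at non-power-of-two positions: b3=1, b5=0, b6=0, b7=0, b9=1, b10=0, b11=1, b12=0, b13=0, b14=0, b15=0.
p1 = XOR of data positions {3,5,7,9,11,13,15} = 1⊕0⊕0⊕1⊕1⊕0⊕0 = 1
p2 = XOR of data positions {3,6,7,10,11,14,15} = 1⊕0⊕0⊕0⊕1⊕0⊕0 = 0
p4 = XOR of data positions {5,6,7,12,13,14,15} = 0⊕0⊕0⊕0⊕0⊕0⊕0 = 0
p8 = XOR of data positions {9,10,11,12,13,14,15} = 1⊕0⊕1⊕0⊕0⊕0⊕0 = 0
Parity bits p1,p2,p4,p8 = 1000

1000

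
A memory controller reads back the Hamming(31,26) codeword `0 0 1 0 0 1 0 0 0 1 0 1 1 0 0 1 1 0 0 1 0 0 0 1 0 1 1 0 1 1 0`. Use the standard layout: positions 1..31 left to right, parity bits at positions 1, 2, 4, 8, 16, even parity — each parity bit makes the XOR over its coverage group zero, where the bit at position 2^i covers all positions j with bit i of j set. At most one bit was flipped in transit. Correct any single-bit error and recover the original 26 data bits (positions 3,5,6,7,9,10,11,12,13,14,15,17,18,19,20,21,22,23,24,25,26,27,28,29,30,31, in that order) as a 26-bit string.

s1: b1⊕b3⊕b5⊕b7⊕b9⊕b11⊕b13⊕b15⊕b17⊕b19⊕b21⊕b23⊕b25⊕b27⊕b29⊕b31 = 0⊕1⊕0⊕0⊕0⊕0⊕1⊕0⊕1⊕0⊕0⊕0⊕0⊕1⊕1⊕0 = 1
s2: b2⊕b3⊕b6⊕b7⊕b10⊕b11⊕b14⊕b15⊕b18⊕b19⊕b22⊕b23⊕b26⊕b27⊕b30⊕b31 = 0⊕1⊕1⊕0⊕1⊕0⊕0⊕0⊕0⊕0⊕0⊕0⊕1⊕1⊕1⊕0 = 0
s4: b4⊕b5⊕b6⊕b7⊕b12⊕b13⊕b14⊕b15⊕b20⊕b21⊕b22⊕b23⊕b28⊕b29⊕b30⊕b31 = 0⊕0⊕1⊕0⊕1⊕1⊕0⊕0⊕1⊕0⊕0⊕0⊕0⊕1⊕1⊕0 = 0
s8: b8⊕b9⊕b10⊕b11⊕b12⊕b13⊕b14⊕b15⊕b24⊕b25⊕b26⊕b27⊕b28⊕b29⊕b30⊕b31 = 0⊕0⊕1⊕0⊕1⊕1⊕0⊕0⊕1⊕0⊕1⊕1⊕0⊕1⊕1⊕0 = 0
s16: b16⊕b17⊕b18⊕b19⊕b20⊕b21⊕b22⊕b23⊕b24⊕b25⊕b26⊕b27⊕b28⊕b29⊕b30⊕b31 = 1⊕1⊕0⊕0⊕1⊕0⊕0⊕0⊕1⊕0⊕1⊕1⊕0⊕1⊕1⊕0 = 0
Syndrome (s16...s1) = 00001 → position 1.
Flip bit 1: corrected codeword = 1010010001011001100100010110110
Data bits at positions 3,5,6,7,9,10,11,12,13,14,15,17,18,19,20,21,22,23,24,25,26,27,28,29,30,31: 10100101100100100010110110

10100101100100100010110110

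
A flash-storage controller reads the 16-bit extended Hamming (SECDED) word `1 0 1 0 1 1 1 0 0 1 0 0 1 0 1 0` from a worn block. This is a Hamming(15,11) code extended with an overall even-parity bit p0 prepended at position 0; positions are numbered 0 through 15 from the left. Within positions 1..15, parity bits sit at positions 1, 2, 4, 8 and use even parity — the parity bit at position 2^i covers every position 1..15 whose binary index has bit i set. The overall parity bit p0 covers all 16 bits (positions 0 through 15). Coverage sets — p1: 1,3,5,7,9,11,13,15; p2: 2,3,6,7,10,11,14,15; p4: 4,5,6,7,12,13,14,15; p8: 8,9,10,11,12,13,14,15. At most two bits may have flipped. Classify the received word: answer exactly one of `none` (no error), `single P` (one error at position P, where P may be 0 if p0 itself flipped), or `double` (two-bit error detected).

double

s1: b1⊕b3⊕b5⊕b7⊕b9⊕b11⊕b13⊕b15 = 0⊕0⊕1⊕0⊕1⊕0⊕0⊕0 = 0
s2: b2⊕b3⊕b6⊕b7⊕b10⊕b11⊕b14⊕b15 = 1⊕0⊕1⊕0⊕0⊕0⊕1⊕0 = 1
s4: b4⊕b5⊕b6⊕b7⊕b12⊕b13⊕b14⊕b15 = 1⊕1⊕1⊕0⊕1⊕0⊕1⊕0 = 1
s8: b8⊕b9⊕b10⊕b11⊕b12⊕b13⊕b14⊕b15 = 0⊕1⊕0⊕0⊕1⊕0⊕1⊕0 = 1
Syndrome (s8...s1) = 1110 → position 14.
Overall parity (XOR of all 16 bits, including p0): 1⊕0⊕1⊕0⊕1⊕1⊕1⊕0⊕0⊕1⊕0⊕0⊕1⊕0⊕1⊕0 = 0
Overall=0, syndrome position=14 → double-bit error detected (uncorrectable).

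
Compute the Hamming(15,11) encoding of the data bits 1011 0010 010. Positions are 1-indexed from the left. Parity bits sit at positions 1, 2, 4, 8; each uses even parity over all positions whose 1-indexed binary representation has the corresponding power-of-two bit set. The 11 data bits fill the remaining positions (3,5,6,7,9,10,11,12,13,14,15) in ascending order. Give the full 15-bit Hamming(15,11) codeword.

111101100010010

Place data bits at non-power-of-two positions: b3=1, b5=0, b6=1, b7=1, b9=0, b10=0, b11=1, b12=0, b13=0, b14=1, b15=0.
p1 = XOR of data positions {3,5,7,9,11,13,15} = 1⊕0⊕1⊕0⊕1⊕0⊕0 = 1
p2 = XOR of data positions {3,6,7,10,11,14,15} = 1⊕1⊕1⊕0⊕1⊕1⊕0 = 1
p4 = XOR of data positions {5,6,7,12,13,14,15} = 0⊕1⊕1⊕0⊕0⊕1⊕0 = 1
p8 = XOR of data positions {9,10,11,12,13,14,15} = 0⊕0⊕1⊕0⊕0⊕1⊕0 = 0
Codeword b1..b15 = 111101100010010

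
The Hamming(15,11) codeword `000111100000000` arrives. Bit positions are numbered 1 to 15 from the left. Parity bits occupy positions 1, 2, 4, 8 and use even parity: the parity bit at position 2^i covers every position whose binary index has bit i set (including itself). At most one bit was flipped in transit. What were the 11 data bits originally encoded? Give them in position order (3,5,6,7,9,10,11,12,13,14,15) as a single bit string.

01110000000

s1: b1⊕b3⊕b5⊕b7⊕b9⊕b11⊕b13⊕b15 = 0⊕0⊕1⊕1⊕0⊕0⊕0⊕0 = 0
s2: b2⊕b3⊕b6⊕b7⊕b10⊕b11⊕b14⊕b15 = 0⊕0⊕1⊕1⊕0⊕0⊕0⊕0 = 0
s4: b4⊕b5⊕b6⊕b7⊕b12⊕b13⊕b14⊕b15 = 1⊕1⊕1⊕1⊕0⊕0⊕0⊕0 = 0
s8: b8⊕b9⊕b10⊕b11⊕b12⊕b13⊕b14⊕b15 = 0⊕0⊕0⊕0⊕0⊕0⊕0⊕0 = 0
Syndrome (s8...s1) = 0000 → position 0 (no error).
No correction needed.
Data bits at positions 3,5,6,7,9,10,11,12,13,14,15: 01110000000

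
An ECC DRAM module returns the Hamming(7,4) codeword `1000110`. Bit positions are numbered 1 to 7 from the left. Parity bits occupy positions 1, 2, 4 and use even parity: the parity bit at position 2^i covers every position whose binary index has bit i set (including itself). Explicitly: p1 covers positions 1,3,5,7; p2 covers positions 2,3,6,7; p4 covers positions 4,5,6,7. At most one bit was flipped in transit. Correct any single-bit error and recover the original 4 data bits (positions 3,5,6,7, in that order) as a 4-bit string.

s1: b1⊕b3⊕b5⊕b7 = 1⊕0⊕1⊕0 = 0
s2: b2⊕b3⊕b6⊕b7 = 0⊕0⊕1⊕0 = 1
s4: b4⊕b5⊕b6⊕b7 = 0⊕1⊕1⊕0 = 0
Syndrome (s4...s1) = 010 → position 2.
Flip bit 2: corrected codeword = 1100110
Data bits at positions 3,5,6,7: 0110

0110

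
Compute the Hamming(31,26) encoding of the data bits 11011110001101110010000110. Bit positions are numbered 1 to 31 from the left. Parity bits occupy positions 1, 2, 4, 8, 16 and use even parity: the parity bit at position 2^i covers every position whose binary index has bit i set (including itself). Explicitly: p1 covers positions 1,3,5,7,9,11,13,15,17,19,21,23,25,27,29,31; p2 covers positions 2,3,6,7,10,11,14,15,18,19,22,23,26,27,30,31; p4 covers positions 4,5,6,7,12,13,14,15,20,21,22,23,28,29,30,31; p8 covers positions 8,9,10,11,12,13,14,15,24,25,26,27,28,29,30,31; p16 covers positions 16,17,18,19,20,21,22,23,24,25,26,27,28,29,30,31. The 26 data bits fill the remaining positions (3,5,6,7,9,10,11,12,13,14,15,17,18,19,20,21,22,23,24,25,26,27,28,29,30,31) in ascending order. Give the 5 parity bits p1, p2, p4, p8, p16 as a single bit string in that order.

Place data bits at non-power-of-two positions: b3=1, b5=1, b6=0, b7=1, b9=1, b10=1, b11=1, b12=0, b13=0, b14=0, b15=1, b17=1, b18=0, b19=1, b20=1, b21=1, b22=0, b23=0, b24=1, b25=0, b26=0, b27=0, b28=0, b29=1, b30=1, b31=0.
p1 = XOR of data positions {3,5,7,9,11,13,15,17,19,21,23,25,27,29,31} = 1⊕1⊕1⊕1⊕1⊕0⊕1⊕1⊕1⊕1⊕0⊕0⊕0⊕1⊕0 = 0
p2 = XOR of data positions {3,6,7,10,11,14,15,18,19,22,23,26,27,30,31} = 1⊕0⊕1⊕1⊕1⊕0⊕1⊕0⊕1⊕0⊕0⊕0⊕0⊕1⊕0 = 1
p4 = XOR of data positions {5,6,7,12,13,14,15,20,21,22,23,28,29,30,31} = 1⊕0⊕1⊕0⊕0⊕0⊕1⊕1⊕1⊕0⊕0⊕0⊕1⊕1⊕0 = 1
p8 = XOR of data positions {9,10,11,12,13,14,15,24,25,26,27,28,29,30,31} = 1⊕1⊕1⊕0⊕0⊕0⊕1⊕1⊕0⊕0⊕0⊕0⊕1⊕1⊕0 = 1
p16 = XOR of data positions {17,18,19,20,21,22,23,24,25,26,27,28,29,30,31} = 1⊕0⊕1⊕1⊕1⊕0⊕0⊕1⊕0⊕0⊕0⊕0⊕1⊕1⊕0 = 1
Parity bits p1,p2,p4,p8,p16 = 01111

01111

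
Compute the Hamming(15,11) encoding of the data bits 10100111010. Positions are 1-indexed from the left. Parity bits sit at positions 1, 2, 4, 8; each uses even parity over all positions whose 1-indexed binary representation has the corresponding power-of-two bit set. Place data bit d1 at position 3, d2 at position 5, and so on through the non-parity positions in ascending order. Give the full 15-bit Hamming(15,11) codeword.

Place data bits at non-power-of-two positions: b3=1, b5=0, b6=1, b7=0, b9=0, b10=1, b11=1, b12=1, b13=0, b14=1, b15=0.
p1 = XOR of data positions {3,5,7,9,11,13,15} = 1⊕0⊕0⊕0⊕1⊕0⊕0 = 0
p2 = XOR of data positions {3,6,7,10,11,14,15} = 1⊕1⊕0⊕1⊕1⊕1⊕0 = 1
p4 = XOR of data positions {5,6,7,12,13,14,15} = 0⊕1⊕0⊕1⊕0⊕1⊕0 = 1
p8 = XOR of data positions {9,10,11,12,13,14,15} = 0⊕1⊕1⊕1⊕0⊕1⊕0 = 0
Codeword b1..b15 = 011101000111010

011101000111010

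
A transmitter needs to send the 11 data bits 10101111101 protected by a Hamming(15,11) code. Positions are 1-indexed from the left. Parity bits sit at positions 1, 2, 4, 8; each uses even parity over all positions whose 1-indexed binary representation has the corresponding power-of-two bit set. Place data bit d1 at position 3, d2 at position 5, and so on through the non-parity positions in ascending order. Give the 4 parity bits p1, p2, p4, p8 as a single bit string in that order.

Place data bits at non-power-of-two positions: b3=1, b5=0, b6=1, b7=0, b9=1, b10=1, b11=1, b12=1, b13=1, b14=0, b15=1.
p1 = XOR of data positions {3,5,7,9,11,13,15} = 1⊕0⊕0⊕1⊕1⊕1⊕1 = 1
p2 = XOR of data positions {3,6,7,10,11,14,15} = 1⊕1⊕0⊕1⊕1⊕0⊕1 = 1
p4 = XOR of data positions {5,6,7,12,13,14,15} = 0⊕1⊕0⊕1⊕1⊕0⊕1 = 0
p8 = XOR of data positions {9,10,11,12,13,14,15} = 1⊕1⊕1⊕1⊕1⊕0⊕1 = 0
Parity bits p1,p2,p4,p8 = 1100

1100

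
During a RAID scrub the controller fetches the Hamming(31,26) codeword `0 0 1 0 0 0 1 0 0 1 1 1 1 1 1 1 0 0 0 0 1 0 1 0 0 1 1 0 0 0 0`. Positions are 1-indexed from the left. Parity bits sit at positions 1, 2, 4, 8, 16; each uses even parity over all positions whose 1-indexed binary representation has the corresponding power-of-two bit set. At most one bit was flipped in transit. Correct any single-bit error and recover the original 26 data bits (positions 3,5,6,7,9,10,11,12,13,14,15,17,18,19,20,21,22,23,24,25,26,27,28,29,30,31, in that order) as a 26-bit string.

10010111111000011100110000

s1: b1⊕b3⊕b5⊕b7⊕b9⊕b11⊕b13⊕b15⊕b17⊕b19⊕b21⊕b23⊕b25⊕b27⊕b29⊕b31 = 0⊕1⊕0⊕1⊕0⊕1⊕1⊕1⊕0⊕0⊕1⊕1⊕0⊕1⊕0⊕0 = 0
s2: b2⊕b3⊕b6⊕b7⊕b10⊕b11⊕b14⊕b15⊕b18⊕b19⊕b22⊕b23⊕b26⊕b27⊕b30⊕b31 = 0⊕1⊕0⊕1⊕1⊕1⊕1⊕1⊕0⊕0⊕0⊕1⊕1⊕1⊕0⊕0 = 1
s4: b4⊕b5⊕b6⊕b7⊕b12⊕b13⊕b14⊕b15⊕b20⊕b21⊕b22⊕b23⊕b28⊕b29⊕b30⊕b31 = 0⊕0⊕0⊕1⊕1⊕1⊕1⊕1⊕0⊕1⊕0⊕1⊕0⊕0⊕0⊕0 = 1
s8: b8⊕b9⊕b10⊕b11⊕b12⊕b13⊕b14⊕b15⊕b24⊕b25⊕b26⊕b27⊕b28⊕b29⊕b30⊕b31 = 0⊕0⊕1⊕1⊕1⊕1⊕1⊕1⊕0⊕0⊕1⊕1⊕0⊕0⊕0⊕0 = 0
s16: b16⊕b17⊕b18⊕b19⊕b20⊕b21⊕b22⊕b23⊕b24⊕b25⊕b26⊕b27⊕b28⊕b29⊕b30⊕b31 = 1⊕0⊕0⊕0⊕0⊕1⊕0⊕1⊕0⊕0⊕1⊕1⊕0⊕0⊕0⊕0 = 1
Syndrome (s16...s1) = 10110 → position 22.
Flip bit 22: corrected codeword = 0010001001111111000011100110000
Data bits at positions 3,5,6,7,9,10,11,12,13,14,15,17,18,19,20,21,22,23,24,25,26,27,28,29,30,31: 10010111111000011100110000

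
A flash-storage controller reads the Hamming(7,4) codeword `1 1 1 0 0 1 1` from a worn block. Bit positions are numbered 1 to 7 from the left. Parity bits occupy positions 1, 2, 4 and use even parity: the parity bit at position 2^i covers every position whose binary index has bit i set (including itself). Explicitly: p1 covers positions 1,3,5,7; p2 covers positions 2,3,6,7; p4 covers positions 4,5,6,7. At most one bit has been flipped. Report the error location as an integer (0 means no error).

1

s1: b1⊕b3⊕b5⊕b7 = 1⊕1⊕0⊕1 = 1
s2: b2⊕b3⊕b6⊕b7 = 1⊕1⊕1⊕1 = 0
s4: b4⊕b5⊕b6⊕b7 = 0⊕0⊕1⊕1 = 0
Syndrome (s4...s1) = 001 → position 1.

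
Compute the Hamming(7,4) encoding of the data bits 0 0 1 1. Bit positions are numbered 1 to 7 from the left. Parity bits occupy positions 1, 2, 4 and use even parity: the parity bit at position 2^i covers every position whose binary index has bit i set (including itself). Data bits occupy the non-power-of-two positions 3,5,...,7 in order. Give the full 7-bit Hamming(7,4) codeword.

Place data bits at non-power-of-two positions: b3=0, b5=0, b6=1, b7=1.
p1 = XOR of data positions {3,5,7} = 0⊕0⊕1 = 1
p2 = XOR of data positions {3,6,7} = 0⊕1⊕1 = 0
p4 = XOR of data positions {5,6,7} = 0⊕1⊕1 = 0
Codeword b1..b7 = 1000011

1000011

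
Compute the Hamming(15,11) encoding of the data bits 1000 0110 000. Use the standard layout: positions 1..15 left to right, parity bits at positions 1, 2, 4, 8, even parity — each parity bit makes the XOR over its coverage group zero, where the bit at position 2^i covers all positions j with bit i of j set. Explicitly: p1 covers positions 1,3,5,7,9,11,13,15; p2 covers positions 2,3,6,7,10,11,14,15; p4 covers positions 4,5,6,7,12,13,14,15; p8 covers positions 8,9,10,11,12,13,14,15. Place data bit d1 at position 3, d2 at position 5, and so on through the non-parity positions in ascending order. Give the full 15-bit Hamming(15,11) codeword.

011000000110000

Place data bits at non-power-of-two positions: b3=1, b5=0, b6=0, b7=0, b9=0, b10=1, b11=1, b12=0, b13=0, b14=0, b15=0.
p1 = XOR of data positions {3,5,7,9,11,13,15} = 1⊕0⊕0⊕0⊕1⊕0⊕0 = 0
p2 = XOR of data positions {3,6,7,10,11,14,15} = 1⊕0⊕0⊕1⊕1⊕0⊕0 = 1
p4 = XOR of data positions {5,6,7,12,13,14,15} = 0⊕0⊕0⊕0⊕0⊕0⊕0 = 0
p8 = XOR of data positions {9,10,11,12,13,14,15} = 0⊕1⊕1⊕0⊕0⊕0⊕0 = 0
Codeword b1..b15 = 011000000110000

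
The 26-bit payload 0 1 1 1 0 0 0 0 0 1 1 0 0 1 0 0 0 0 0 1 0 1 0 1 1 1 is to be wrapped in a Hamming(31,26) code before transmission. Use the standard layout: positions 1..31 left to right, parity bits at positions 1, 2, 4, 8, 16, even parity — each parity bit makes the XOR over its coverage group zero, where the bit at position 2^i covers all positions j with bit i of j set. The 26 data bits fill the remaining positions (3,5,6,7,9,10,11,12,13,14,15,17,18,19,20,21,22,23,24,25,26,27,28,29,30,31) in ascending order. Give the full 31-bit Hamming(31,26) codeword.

Place data bits at non-power-of-two positions: b3=0, b5=1, b6=1, b7=1, b9=0, b10=0, b11=0, b12=0, b13=0, b14=1, b15=1, b17=0, b18=0, b19=1, b20=0, b21=0, b22=0, b23=0, b24=0, b25=1, b26=0, b27=1, b28=0, b29=1, b30=1, b31=1.
p1 = XOR of data positions {3,5,7,9,11,13,15,17,19,21,23,25,27,29,31} = 0⊕1⊕1⊕0⊕0⊕0⊕1⊕0⊕1⊕0⊕0⊕1⊕1⊕1⊕1 = 0
p2 = XOR of data positions {3,6,7,10,11,14,15,18,19,22,23,26,27,30,31} = 0⊕1⊕1⊕0⊕0⊕1⊕1⊕0⊕1⊕0⊕0⊕0⊕1⊕1⊕1 = 0
p4 = XOR of data positions {5,6,7,12,13,14,15,20,21,22,23,28,29,30,31} = 1⊕1⊕1⊕0⊕0⊕1⊕1⊕0⊕0⊕0⊕0⊕0⊕1⊕1⊕1 = 0
p8 = XOR of data positions {9,10,11,12,13,14,15,24,25,26,27,28,29,30,31} = 0⊕0⊕0⊕0⊕0⊕1⊕1⊕0⊕1⊕0⊕1⊕0⊕1⊕1⊕1 = 1
p16 = XOR of data positions {17,18,19,20,21,22,23,24,25,26,27,28,29,30,31} = 0⊕0⊕1⊕0⊕0⊕0⊕0⊕0⊕1⊕0⊕1⊕0⊕1⊕1⊕1 = 0
Codeword b1..b31 = 0000111100000110001000001010111

0000111100000110001000001010111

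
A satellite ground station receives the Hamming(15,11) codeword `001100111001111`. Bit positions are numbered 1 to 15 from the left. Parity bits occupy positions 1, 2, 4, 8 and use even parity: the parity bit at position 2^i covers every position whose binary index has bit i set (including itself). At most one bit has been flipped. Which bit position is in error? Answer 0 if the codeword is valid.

1

s1: b1⊕b3⊕b5⊕b7⊕b9⊕b11⊕b13⊕b15 = 0⊕1⊕0⊕1⊕1⊕0⊕1⊕1 = 1
s2: b2⊕b3⊕b6⊕b7⊕b10⊕b11⊕b14⊕b15 = 0⊕1⊕0⊕1⊕0⊕0⊕1⊕1 = 0
s4: b4⊕b5⊕b6⊕b7⊕b12⊕b13⊕b14⊕b15 = 1⊕0⊕0⊕1⊕1⊕1⊕1⊕1 = 0
s8: b8⊕b9⊕b10⊕b11⊕b12⊕b13⊕b14⊕b15 = 1⊕1⊕0⊕0⊕1⊕1⊕1⊕1 = 0
Syndrome (s8...s1) = 0001 → position 1.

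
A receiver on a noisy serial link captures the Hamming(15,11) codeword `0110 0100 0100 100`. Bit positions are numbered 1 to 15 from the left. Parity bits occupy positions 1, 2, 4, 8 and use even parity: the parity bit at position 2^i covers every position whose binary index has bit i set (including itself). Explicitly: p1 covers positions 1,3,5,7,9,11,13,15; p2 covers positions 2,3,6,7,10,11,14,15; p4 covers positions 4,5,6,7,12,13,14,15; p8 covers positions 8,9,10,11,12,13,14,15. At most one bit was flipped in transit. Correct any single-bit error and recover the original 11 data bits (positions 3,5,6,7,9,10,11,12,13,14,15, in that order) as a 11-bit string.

10100100100

s1: b1⊕b3⊕b5⊕b7⊕b9⊕b11⊕b13⊕b15 = 0⊕1⊕0⊕0⊕0⊕0⊕1⊕0 = 0
s2: b2⊕b3⊕b6⊕b7⊕b10⊕b11⊕b14⊕b15 = 1⊕1⊕1⊕0⊕1⊕0⊕0⊕0 = 0
s4: b4⊕b5⊕b6⊕b7⊕b12⊕b13⊕b14⊕b15 = 0⊕0⊕1⊕0⊕0⊕1⊕0⊕0 = 0
s8: b8⊕b9⊕b10⊕b11⊕b12⊕b13⊕b14⊕b15 = 0⊕0⊕1⊕0⊕0⊕1⊕0⊕0 = 0
Syndrome (s8...s1) = 0000 → position 0 (no error).
No correction needed.
Data bits at positions 3,5,6,7,9,10,11,12,13,14,15: 10100100100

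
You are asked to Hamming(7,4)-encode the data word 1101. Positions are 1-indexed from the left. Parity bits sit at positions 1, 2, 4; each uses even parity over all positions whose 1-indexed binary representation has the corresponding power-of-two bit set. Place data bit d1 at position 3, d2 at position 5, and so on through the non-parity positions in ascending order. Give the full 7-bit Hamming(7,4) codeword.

Place data bits at non-power-of-two positions: b3=1, b5=1, b6=0, b7=1.
p1 = XOR of data positions {3,5,7} = 1⊕1⊕1 = 1
p2 = XOR of data positions {3,6,7} = 1⊕0⊕1 = 0
p4 = XOR of data positions {5,6,7} = 1⊕0⊕1 = 0
Codeword b1..b7 = 1010101

1010101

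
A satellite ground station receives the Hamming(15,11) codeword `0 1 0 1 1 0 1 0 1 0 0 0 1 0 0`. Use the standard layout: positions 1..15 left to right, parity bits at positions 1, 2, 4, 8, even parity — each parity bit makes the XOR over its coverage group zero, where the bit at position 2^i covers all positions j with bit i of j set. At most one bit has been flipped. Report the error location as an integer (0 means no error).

0

s1: b1⊕b3⊕b5⊕b7⊕b9⊕b11⊕b13⊕b15 = 0⊕0⊕1⊕1⊕1⊕0⊕1⊕0 = 0
s2: b2⊕b3⊕b6⊕b7⊕b10⊕b11⊕b14⊕b15 = 1⊕0⊕0⊕1⊕0⊕0⊕0⊕0 = 0
s4: b4⊕b5⊕b6⊕b7⊕b12⊕b13⊕b14⊕b15 = 1⊕1⊕0⊕1⊕0⊕1⊕0⊕0 = 0
s8: b8⊕b9⊕b10⊕b11⊕b12⊕b13⊕b14⊕b15 = 0⊕1⊕0⊕0⊕0⊕1⊕0⊕0 = 0
Syndrome (s8...s1) = 0000 → position 0 (no error).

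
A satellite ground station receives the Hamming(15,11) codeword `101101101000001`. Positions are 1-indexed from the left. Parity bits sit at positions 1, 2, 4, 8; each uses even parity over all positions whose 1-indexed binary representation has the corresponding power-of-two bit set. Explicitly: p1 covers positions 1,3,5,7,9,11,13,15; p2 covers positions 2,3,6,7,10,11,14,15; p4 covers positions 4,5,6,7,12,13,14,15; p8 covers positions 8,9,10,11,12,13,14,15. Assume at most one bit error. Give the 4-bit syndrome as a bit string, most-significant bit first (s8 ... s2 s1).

0001

s1: b1⊕b3⊕b5⊕b7⊕b9⊕b11⊕b13⊕b15 = 1⊕1⊕0⊕1⊕1⊕0⊕0⊕1 = 1
s2: b2⊕b3⊕b6⊕b7⊕b10⊕b11⊕b14⊕b15 = 0⊕1⊕1⊕1⊕0⊕0⊕0⊕1 = 0
s4: b4⊕b5⊕b6⊕b7⊕b12⊕b13⊕b14⊕b15 = 1⊕0⊕1⊕1⊕0⊕0⊕0⊕1 = 0
s8: b8⊕b9⊕b10⊕b11⊕b12⊕b13⊕b14⊕b15 = 0⊕1⊕0⊕0⊕0⊕0⊕0⊕1 = 0
Syndrome (s8...s1) = 0001 → position 1.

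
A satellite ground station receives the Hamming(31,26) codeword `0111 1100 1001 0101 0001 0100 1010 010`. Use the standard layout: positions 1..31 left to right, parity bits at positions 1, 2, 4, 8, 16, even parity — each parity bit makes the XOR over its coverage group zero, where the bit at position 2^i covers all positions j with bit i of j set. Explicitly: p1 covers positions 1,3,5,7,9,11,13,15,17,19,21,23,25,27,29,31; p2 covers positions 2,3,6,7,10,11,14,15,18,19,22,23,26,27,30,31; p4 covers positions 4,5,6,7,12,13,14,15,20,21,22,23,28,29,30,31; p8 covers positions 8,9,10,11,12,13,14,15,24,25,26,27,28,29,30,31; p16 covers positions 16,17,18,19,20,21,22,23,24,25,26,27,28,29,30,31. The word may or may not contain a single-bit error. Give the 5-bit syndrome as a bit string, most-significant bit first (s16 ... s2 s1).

s1: b1⊕b3⊕b5⊕b7⊕b9⊕b11⊕b13⊕b15⊕b17⊕b19⊕b21⊕b23⊕b25⊕b27⊕b29⊕b31 = 0⊕1⊕1⊕0⊕1⊕0⊕0⊕0⊕0⊕0⊕0⊕0⊕1⊕1⊕0⊕0 = 1
s2: b2⊕b3⊕b6⊕b7⊕b10⊕b11⊕b14⊕b15⊕b18⊕b19⊕b22⊕b23⊕b26⊕b27⊕b30⊕b31 = 1⊕1⊕1⊕0⊕0⊕0⊕1⊕0⊕0⊕0⊕1⊕0⊕0⊕1⊕1⊕0 = 1
s4: b4⊕b5⊕b6⊕b7⊕b12⊕b13⊕b14⊕b15⊕b20⊕b21⊕b22⊕b23⊕b28⊕b29⊕b30⊕b31 = 1⊕1⊕1⊕0⊕1⊕0⊕1⊕0⊕1⊕0⊕1⊕0⊕0⊕0⊕1⊕0 = 0
s8: b8⊕b9⊕b10⊕b11⊕b12⊕b13⊕b14⊕b15⊕b24⊕b25⊕b26⊕b27⊕b28⊕b29⊕b30⊕b31 = 0⊕1⊕0⊕0⊕1⊕0⊕1⊕0⊕0⊕1⊕0⊕1⊕0⊕0⊕1⊕0 = 0
s16: b16⊕b17⊕b18⊕b19⊕b20⊕b21⊕b22⊕b23⊕b24⊕b25⊕b26⊕b27⊕b28⊕b29⊕b30⊕b31 = 1⊕0⊕0⊕0⊕1⊕0⊕1⊕0⊕0⊕1⊕0⊕1⊕0⊕0⊕1⊕0 = 0
Syndrome (s16...s1) = 00011 → position 3.

00011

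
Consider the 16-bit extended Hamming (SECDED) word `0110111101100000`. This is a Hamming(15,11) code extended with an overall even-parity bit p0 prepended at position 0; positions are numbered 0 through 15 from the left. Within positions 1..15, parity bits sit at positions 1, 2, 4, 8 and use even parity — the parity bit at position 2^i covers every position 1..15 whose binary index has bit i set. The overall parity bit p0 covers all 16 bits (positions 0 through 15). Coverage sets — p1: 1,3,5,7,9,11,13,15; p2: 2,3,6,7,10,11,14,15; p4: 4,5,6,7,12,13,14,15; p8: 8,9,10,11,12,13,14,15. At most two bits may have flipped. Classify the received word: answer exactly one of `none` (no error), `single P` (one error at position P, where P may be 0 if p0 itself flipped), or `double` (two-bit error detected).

s1: b1⊕b3⊕b5⊕b7⊕b9⊕b11⊕b13⊕b15 = 1⊕0⊕1⊕1⊕1⊕0⊕0⊕0 = 0
s2: b2⊕b3⊕b6⊕b7⊕b10⊕b11⊕b14⊕b15 = 1⊕0⊕1⊕1⊕1⊕0⊕0⊕0 = 0
s4: b4⊕b5⊕b6⊕b7⊕b12⊕b13⊕b14⊕b15 = 1⊕1⊕1⊕1⊕0⊕0⊕0⊕0 = 0
s8: b8⊕b9⊕b10⊕b11⊕b12⊕b13⊕b14⊕b15 = 0⊕1⊕1⊕0⊕0⊕0⊕0⊕0 = 0
Syndrome (s8...s1) = 0000 → position 0 (no error).
Overall parity (XOR of all 16 bits, including p0): 0⊕1⊕1⊕0⊕1⊕1⊕1⊕1⊕0⊕1⊕1⊕0⊕0⊕0⊕0⊕0 = 0
Overall=0, syndrome position=0 → no error.

none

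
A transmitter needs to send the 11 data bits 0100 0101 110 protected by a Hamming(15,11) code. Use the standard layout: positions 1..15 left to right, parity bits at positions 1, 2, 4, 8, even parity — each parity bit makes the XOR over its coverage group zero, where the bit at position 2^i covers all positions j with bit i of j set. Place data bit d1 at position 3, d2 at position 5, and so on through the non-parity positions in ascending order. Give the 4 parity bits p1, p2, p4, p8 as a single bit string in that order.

0000

Place data bits at non-power-of-two positions: b3=0, b5=1, b6=0, b7=0, b9=0, b10=1, b11=0, b12=1, b13=1, b14=1, b15=0.
p1 = XOR of data positions {3,5,7,9,11,13,15} = 0⊕1⊕0⊕0⊕0⊕1⊕0 = 0
p2 = XOR of data positions {3,6,7,10,11,14,15} = 0⊕0⊕0⊕1⊕0⊕1⊕0 = 0
p4 = XOR of data positions {5,6,7,12,13,14,15} = 1⊕0⊕0⊕1⊕1⊕1⊕0 = 0
p8 = XOR of data positions {9,10,11,12,13,14,15} = 0⊕1⊕0⊕1⊕1⊕1⊕0 = 0
Parity bits p1,p2,p4,p8 = 0000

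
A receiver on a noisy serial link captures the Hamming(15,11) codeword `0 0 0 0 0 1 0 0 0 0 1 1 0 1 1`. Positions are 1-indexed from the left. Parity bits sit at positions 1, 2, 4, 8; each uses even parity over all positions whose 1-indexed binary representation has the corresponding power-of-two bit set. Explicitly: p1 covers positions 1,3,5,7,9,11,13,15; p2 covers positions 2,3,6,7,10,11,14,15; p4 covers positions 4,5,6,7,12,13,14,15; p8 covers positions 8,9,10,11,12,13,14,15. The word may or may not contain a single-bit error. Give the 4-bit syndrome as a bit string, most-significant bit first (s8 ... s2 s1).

s1: b1⊕b3⊕b5⊕b7⊕b9⊕b11⊕b13⊕b15 = 0⊕0⊕0⊕0⊕0⊕1⊕0⊕1 = 0
s2: b2⊕b3⊕b6⊕b7⊕b10⊕b11⊕b14⊕b15 = 0⊕0⊕1⊕0⊕0⊕1⊕1⊕1 = 0
s4: b4⊕b5⊕b6⊕b7⊕b12⊕b13⊕b14⊕b15 = 0⊕0⊕1⊕0⊕1⊕0⊕1⊕1 = 0
s8: b8⊕b9⊕b10⊕b11⊕b12⊕b13⊕b14⊕b15 = 0⊕0⊕0⊕1⊕1⊕0⊕1⊕1 = 0
Syndrome (s8...s1) = 0000 → position 0 (no error).

0000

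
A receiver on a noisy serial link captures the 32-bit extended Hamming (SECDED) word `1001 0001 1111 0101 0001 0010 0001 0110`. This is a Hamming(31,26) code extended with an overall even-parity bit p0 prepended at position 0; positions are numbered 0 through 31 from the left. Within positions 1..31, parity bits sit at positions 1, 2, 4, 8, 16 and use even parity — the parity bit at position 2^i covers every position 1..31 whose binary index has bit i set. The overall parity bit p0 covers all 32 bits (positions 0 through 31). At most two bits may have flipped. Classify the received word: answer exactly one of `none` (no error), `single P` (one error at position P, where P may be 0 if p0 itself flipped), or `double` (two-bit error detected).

double

s1: b1⊕b3⊕b5⊕b7⊕b9⊕b11⊕b13⊕b15⊕b17⊕b19⊕b21⊕b23⊕b25⊕b27⊕b29⊕b31 = 0⊕1⊕0⊕1⊕1⊕1⊕1⊕1⊕0⊕1⊕0⊕0⊕0⊕1⊕1⊕0 = 1
s2: b2⊕b3⊕b6⊕b7⊕b10⊕b11⊕b14⊕b15⊕b18⊕b19⊕b22⊕b23⊕b26⊕b27⊕b30⊕b31 = 0⊕1⊕0⊕1⊕1⊕1⊕0⊕1⊕0⊕1⊕1⊕0⊕0⊕1⊕1⊕0 = 1
s4: b4⊕b5⊕b6⊕b7⊕b12⊕b13⊕b14⊕b15⊕b20⊕b21⊕b22⊕b23⊕b28⊕b29⊕b30⊕b31 = 0⊕0⊕0⊕1⊕0⊕1⊕0⊕1⊕0⊕0⊕1⊕0⊕0⊕1⊕1⊕0 = 0
s8: b8⊕b9⊕b10⊕b11⊕b12⊕b13⊕b14⊕b15⊕b24⊕b25⊕b26⊕b27⊕b28⊕b29⊕b30⊕b31 = 1⊕1⊕1⊕1⊕0⊕1⊕0⊕1⊕0⊕0⊕0⊕1⊕0⊕1⊕1⊕0 = 1
s16: b16⊕b17⊕b18⊕b19⊕b20⊕b21⊕b22⊕b23⊕b24⊕b25⊕b26⊕b27⊕b28⊕b29⊕b30⊕b31 = 0⊕0⊕0⊕1⊕0⊕0⊕1⊕0⊕0⊕0⊕0⊕1⊕0⊕1⊕1⊕0 = 1
Syndrome (s16...s1) = 11011 → position 27.
Overall parity (XOR of all 32 bits, including p0): 1⊕0⊕0⊕1⊕0⊕0⊕0⊕1⊕1⊕1⊕1⊕1⊕0⊕1⊕0⊕1⊕0⊕0⊕0⊕1⊕0⊕0⊕1⊕0⊕0⊕0⊕0⊕1⊕0⊕1⊕1⊕0 = 0
Overall=0, syndrome position=27 → double-bit error detected (uncorrectable).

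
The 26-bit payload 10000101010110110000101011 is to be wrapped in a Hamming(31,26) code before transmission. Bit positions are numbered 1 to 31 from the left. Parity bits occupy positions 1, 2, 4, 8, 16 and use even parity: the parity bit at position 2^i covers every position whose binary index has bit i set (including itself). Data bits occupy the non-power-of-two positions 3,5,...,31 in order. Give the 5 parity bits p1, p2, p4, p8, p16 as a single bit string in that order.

Place data bits at non-power-of-two positions: b3=1, b5=0, b6=0, b7=0, b9=0, b10=1, b11=0, b12=1, b13=0, b14=1, b15=0, b17=1, b18=1, b19=0, b20=1, b21=1, b22=0, b23=0, b24=0, b25=0, b26=1, b27=0, b28=1, b29=0, b30=1, b31=1.
p1 = XOR of data positions {3,5,7,9,11,13,15,17,19,21,23,25,27,29,31} = 1⊕0⊕0⊕0⊕0⊕0⊕0⊕1⊕0⊕1⊕0⊕0⊕0⊕0⊕1 = 0
p2 = XOR of data positions {3,6,7,10,11,14,15,18,19,22,23,26,27,30,31} = 1⊕0⊕0⊕1⊕0⊕1⊕0⊕1⊕0⊕0⊕0⊕1⊕0⊕1⊕1 = 1
p4 = XOR of data positions {5,6,7,12,13,14,15,20,21,22,23,28,29,30,31} = 0⊕0⊕0⊕1⊕0⊕1⊕0⊕1⊕1⊕0⊕0⊕1⊕0⊕1⊕1 = 1
p8 = XOR of data positions {9,10,11,12,13,14,15,24,25,26,27,28,29,30,31} = 0⊕1⊕0⊕1⊕0⊕1⊕0⊕0⊕0⊕1⊕0⊕1⊕0⊕1⊕1 = 1
p16 = XOR of data positions {17,18,19,20,21,22,23,24,25,26,27,28,29,30,31} = 1⊕1⊕0⊕1⊕1⊕0⊕0⊕0⊕0⊕1⊕0⊕1⊕0⊕1⊕1 = 0
Parity bits p1,p2,p4,p8,p16 = 01110

01110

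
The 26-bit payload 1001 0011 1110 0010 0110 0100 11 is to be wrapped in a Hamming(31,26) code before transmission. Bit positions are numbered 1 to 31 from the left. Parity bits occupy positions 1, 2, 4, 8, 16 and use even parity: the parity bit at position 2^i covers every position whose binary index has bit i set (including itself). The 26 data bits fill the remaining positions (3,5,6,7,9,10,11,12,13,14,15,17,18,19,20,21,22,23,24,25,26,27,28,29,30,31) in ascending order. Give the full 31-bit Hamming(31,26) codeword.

Place data bits at non-power-of-two positions: b3=1, b5=0, b6=0, b7=1, b9=0, b10=0, b11=1, b12=1, b13=1, b14=1, b15=1, b17=0, b18=0, b19=0, b20=1, b21=0, b22=0, b23=1, b24=1, b25=0, b26=0, b27=1, b28=0, b29=0, b30=1, b31=1.
p1 = XOR of data positions {3,5,7,9,11,13,15,17,19,21,23,25,27,29,31} = 1⊕0⊕1⊕0⊕1⊕1⊕1⊕0⊕0⊕0⊕1⊕0⊕1⊕0⊕1 = 0
p2 = XOR of data positions {3,6,7,10,11,14,15,18,19,22,23,26,27,30,31} = 1⊕0⊕1⊕0⊕1⊕1⊕1⊕0⊕0⊕0⊕1⊕0⊕1⊕1⊕1 = 1
p4 = XOR of data positions {5,6,7,12,13,14,15,20,21,22,23,28,29,30,31} = 0⊕0⊕1⊕1⊕1⊕1⊕1⊕1⊕0⊕0⊕1⊕0⊕0⊕1⊕1 = 1
p8 = XOR of data positions {9,10,11,12,13,14,15,24,25,26,27,28,29,30,31} = 0⊕0⊕1⊕1⊕1⊕1⊕1⊕1⊕0⊕0⊕1⊕0⊕0⊕1⊕1 = 1
p16 = XOR of data positions {17,18,19,20,21,22,23,24,25,26,27,28,29,30,31} = 0⊕0⊕0⊕1⊕0⊕0⊕1⊕1⊕0⊕0⊕1⊕0⊕0⊕1⊕1 = 0
Codeword b1..b31 = 0111001100111110000100110010011

0111001100111110000100110010011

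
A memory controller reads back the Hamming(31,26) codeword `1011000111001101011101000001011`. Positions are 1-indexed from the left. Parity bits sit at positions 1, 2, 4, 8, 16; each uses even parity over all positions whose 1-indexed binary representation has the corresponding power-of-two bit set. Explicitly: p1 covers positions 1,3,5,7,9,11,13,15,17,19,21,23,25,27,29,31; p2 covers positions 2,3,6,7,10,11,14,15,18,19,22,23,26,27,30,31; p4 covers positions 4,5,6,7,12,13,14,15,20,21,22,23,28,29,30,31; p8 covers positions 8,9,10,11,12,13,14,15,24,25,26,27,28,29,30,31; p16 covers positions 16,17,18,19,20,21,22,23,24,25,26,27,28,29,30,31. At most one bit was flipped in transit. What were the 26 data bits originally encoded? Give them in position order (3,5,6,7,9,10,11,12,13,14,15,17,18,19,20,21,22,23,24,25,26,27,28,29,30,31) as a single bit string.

10001100110011101000001011

s1: b1⊕b3⊕b5⊕b7⊕b9⊕b11⊕b13⊕b15⊕b17⊕b19⊕b21⊕b23⊕b25⊕b27⊕b29⊕b31 = 1⊕1⊕0⊕0⊕1⊕0⊕1⊕0⊕0⊕1⊕0⊕0⊕0⊕0⊕0⊕1 = 0
s2: b2⊕b3⊕b6⊕b7⊕b10⊕b11⊕b14⊕b15⊕b18⊕b19⊕b22⊕b23⊕b26⊕b27⊕b30⊕b31 = 0⊕1⊕0⊕0⊕1⊕0⊕1⊕0⊕1⊕1⊕1⊕0⊕0⊕0⊕1⊕1 = 0
s4: b4⊕b5⊕b6⊕b7⊕b12⊕b13⊕b14⊕b15⊕b20⊕b21⊕b22⊕b23⊕b28⊕b29⊕b30⊕b31 = 1⊕0⊕0⊕0⊕0⊕1⊕1⊕0⊕1⊕0⊕1⊕0⊕1⊕0⊕1⊕1 = 0
s8: b8⊕b9⊕b10⊕b11⊕b12⊕b13⊕b14⊕b15⊕b24⊕b25⊕b26⊕b27⊕b28⊕b29⊕b30⊕b31 = 1⊕1⊕1⊕0⊕0⊕1⊕1⊕0⊕0⊕0⊕0⊕0⊕1⊕0⊕1⊕1 = 0
s16: b16⊕b17⊕b18⊕b19⊕b20⊕b21⊕b22⊕b23⊕b24⊕b25⊕b26⊕b27⊕b28⊕b29⊕b30⊕b31 = 1⊕0⊕1⊕1⊕1⊕0⊕1⊕0⊕0⊕0⊕0⊕0⊕1⊕0⊕1⊕1 = 0
Syndrome (s16...s1) = 00000 → position 0 (no error).
No correction needed.
Data bits at positions 3,5,6,7,9,10,11,12,13,14,15,17,18,19,20,21,22,23,24,25,26,27,28,29,30,31: 10001100110011101000001011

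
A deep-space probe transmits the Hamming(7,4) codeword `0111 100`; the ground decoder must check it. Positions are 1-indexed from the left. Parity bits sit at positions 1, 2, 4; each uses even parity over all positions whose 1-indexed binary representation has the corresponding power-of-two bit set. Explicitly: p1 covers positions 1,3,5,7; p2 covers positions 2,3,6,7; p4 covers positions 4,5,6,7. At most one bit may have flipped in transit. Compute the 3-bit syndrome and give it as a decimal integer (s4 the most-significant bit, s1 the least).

s1: b1⊕b3⊕b5⊕b7 = 0⊕1⊕1⊕0 = 0
s2: b2⊕b3⊕b6⊕b7 = 1⊕1⊕0⊕0 = 0
s4: b4⊕b5⊕b6⊕b7 = 1⊕1⊕0⊕0 = 0
Syndrome (s4...s1) = 000 → position 0 (no error).

0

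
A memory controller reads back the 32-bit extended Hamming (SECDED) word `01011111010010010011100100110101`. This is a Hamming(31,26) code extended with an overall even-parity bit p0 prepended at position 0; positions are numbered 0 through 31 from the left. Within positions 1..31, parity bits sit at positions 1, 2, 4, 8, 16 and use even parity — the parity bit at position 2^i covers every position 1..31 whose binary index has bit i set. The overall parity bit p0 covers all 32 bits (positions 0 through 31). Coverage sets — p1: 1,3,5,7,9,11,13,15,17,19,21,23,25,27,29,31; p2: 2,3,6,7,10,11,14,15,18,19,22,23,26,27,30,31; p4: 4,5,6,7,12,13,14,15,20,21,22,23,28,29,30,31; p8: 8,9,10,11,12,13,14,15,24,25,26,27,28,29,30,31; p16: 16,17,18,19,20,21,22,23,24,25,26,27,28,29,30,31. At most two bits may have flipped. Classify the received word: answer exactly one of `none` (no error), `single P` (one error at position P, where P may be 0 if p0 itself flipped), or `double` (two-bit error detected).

s1: b1⊕b3⊕b5⊕b7⊕b9⊕b11⊕b13⊕b15⊕b17⊕b19⊕b21⊕b23⊕b25⊕b27⊕b29⊕b31 = 1⊕1⊕1⊕1⊕1⊕0⊕0⊕1⊕0⊕1⊕0⊕1⊕0⊕1⊕1⊕1 = 1
s2: b2⊕b3⊕b6⊕b7⊕b10⊕b11⊕b14⊕b15⊕b18⊕b19⊕b22⊕b23⊕b26⊕b27⊕b30⊕b31 = 0⊕1⊕1⊕1⊕0⊕0⊕0⊕1⊕1⊕1⊕0⊕1⊕1⊕1⊕0⊕1 = 0
s4: b4⊕b5⊕b6⊕b7⊕b12⊕b13⊕b14⊕b15⊕b20⊕b21⊕b22⊕b23⊕b28⊕b29⊕b30⊕b31 = 1⊕1⊕1⊕1⊕1⊕0⊕0⊕1⊕1⊕0⊕0⊕1⊕0⊕1⊕0⊕1 = 0
s8: b8⊕b9⊕b10⊕b11⊕b12⊕b13⊕b14⊕b15⊕b24⊕b25⊕b26⊕b27⊕b28⊕b29⊕b30⊕b31 = 0⊕1⊕0⊕0⊕1⊕0⊕0⊕1⊕0⊕0⊕1⊕1⊕0⊕1⊕0⊕1 = 1
s16: b16⊕b17⊕b18⊕b19⊕b20⊕b21⊕b22⊕b23⊕b24⊕b25⊕b26⊕b27⊕b28⊕b29⊕b30⊕b31 = 0⊕0⊕1⊕1⊕1⊕0⊕0⊕1⊕0⊕0⊕1⊕1⊕0⊕1⊕0⊕1 = 0
Syndrome (s16...s1) = 01001 → position 9.
Overall parity (XOR of all 32 bits, including p0): 0⊕1⊕0⊕1⊕1⊕1⊕1⊕1⊕0⊕1⊕0⊕0⊕1⊕0⊕0⊕1⊕0⊕0⊕1⊕1⊕1⊕0⊕0⊕1⊕0⊕0⊕1⊕1⊕0⊕1⊕0⊕1 = 1
Overall=1, syndrome position=9 → single-bit error at position 9.

single 9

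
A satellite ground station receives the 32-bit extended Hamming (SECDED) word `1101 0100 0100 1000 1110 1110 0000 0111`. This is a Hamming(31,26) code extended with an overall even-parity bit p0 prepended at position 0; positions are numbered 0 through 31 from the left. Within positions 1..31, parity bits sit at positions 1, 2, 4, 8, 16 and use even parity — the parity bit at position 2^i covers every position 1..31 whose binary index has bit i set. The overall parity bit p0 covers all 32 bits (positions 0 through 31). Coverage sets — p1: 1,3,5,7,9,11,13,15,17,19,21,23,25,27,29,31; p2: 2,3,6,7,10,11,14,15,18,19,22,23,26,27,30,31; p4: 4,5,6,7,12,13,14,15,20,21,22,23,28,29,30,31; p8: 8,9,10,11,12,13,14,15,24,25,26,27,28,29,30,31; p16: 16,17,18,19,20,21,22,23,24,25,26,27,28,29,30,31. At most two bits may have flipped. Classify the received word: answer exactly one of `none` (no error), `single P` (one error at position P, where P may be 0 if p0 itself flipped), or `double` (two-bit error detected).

single 26

s1: b1⊕b3⊕b5⊕b7⊕b9⊕b11⊕b13⊕b15⊕b17⊕b19⊕b21⊕b23⊕b25⊕b27⊕b29⊕b31 = 1⊕1⊕1⊕0⊕1⊕0⊕0⊕0⊕1⊕0⊕1⊕0⊕0⊕0⊕1⊕1 = 0
s2: b2⊕b3⊕b6⊕b7⊕b10⊕b11⊕b14⊕b15⊕b18⊕b19⊕b22⊕b23⊕b26⊕b27⊕b30⊕b31 = 0⊕1⊕0⊕0⊕0⊕0⊕0⊕0⊕1⊕0⊕1⊕0⊕0⊕0⊕1⊕1 = 1
s4: b4⊕b5⊕b6⊕b7⊕b12⊕b13⊕b14⊕b15⊕b20⊕b21⊕b22⊕b23⊕b28⊕b29⊕b30⊕b31 = 0⊕1⊕0⊕0⊕1⊕0⊕0⊕0⊕1⊕1⊕1⊕0⊕0⊕1⊕1⊕1 = 0
s8: b8⊕b9⊕b10⊕b11⊕b12⊕b13⊕b14⊕b15⊕b24⊕b25⊕b26⊕b27⊕b28⊕b29⊕b30⊕b31 = 0⊕1⊕0⊕0⊕1⊕0⊕0⊕0⊕0⊕0⊕0⊕0⊕0⊕1⊕1⊕1 = 1
s16: b16⊕b17⊕b18⊕b19⊕b20⊕b21⊕b22⊕b23⊕b24⊕b25⊕b26⊕b27⊕b28⊕b29⊕b30⊕b31 = 1⊕1⊕1⊕0⊕1⊕1⊕1⊕0⊕0⊕0⊕0⊕0⊕0⊕1⊕1⊕1 = 1
Syndrome (s16...s1) = 11010 → position 26.
Overall parity (XOR of all 32 bits, including p0): 1⊕1⊕0⊕1⊕0⊕1⊕0⊕0⊕0⊕1⊕0⊕0⊕1⊕0⊕0⊕0⊕1⊕1⊕1⊕0⊕1⊕1⊕1⊕0⊕0⊕0⊕0⊕0⊕0⊕1⊕1⊕1 = 1
Overall=1, syndrome position=26 → single-bit error at position 26.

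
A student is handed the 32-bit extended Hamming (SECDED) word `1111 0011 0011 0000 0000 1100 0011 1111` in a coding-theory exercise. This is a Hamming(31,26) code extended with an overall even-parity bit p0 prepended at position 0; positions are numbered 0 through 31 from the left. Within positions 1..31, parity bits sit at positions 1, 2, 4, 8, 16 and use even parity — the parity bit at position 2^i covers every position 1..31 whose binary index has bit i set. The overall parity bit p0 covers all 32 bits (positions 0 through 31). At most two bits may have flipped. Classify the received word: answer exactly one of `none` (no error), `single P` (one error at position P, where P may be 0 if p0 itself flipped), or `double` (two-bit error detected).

none

s1: b1⊕b3⊕b5⊕b7⊕b9⊕b11⊕b13⊕b15⊕b17⊕b19⊕b21⊕b23⊕b25⊕b27⊕b29⊕b31 = 1⊕1⊕0⊕1⊕0⊕1⊕0⊕0⊕0⊕0⊕1⊕0⊕0⊕1⊕1⊕1 = 0
s2: b2⊕b3⊕b6⊕b7⊕b10⊕b11⊕b14⊕b15⊕b18⊕b19⊕b22⊕b23⊕b26⊕b27⊕b30⊕b31 = 1⊕1⊕1⊕1⊕1⊕1⊕0⊕0⊕0⊕0⊕0⊕0⊕1⊕1⊕1⊕1 = 0
s4: b4⊕b5⊕b6⊕b7⊕b12⊕b13⊕b14⊕b15⊕b20⊕b21⊕b22⊕b23⊕b28⊕b29⊕b30⊕b31 = 0⊕0⊕1⊕1⊕0⊕0⊕0⊕0⊕1⊕1⊕0⊕0⊕1⊕1⊕1⊕1 = 0
s8: b8⊕b9⊕b10⊕b11⊕b12⊕b13⊕b14⊕b15⊕b24⊕b25⊕b26⊕b27⊕b28⊕b29⊕b30⊕b31 = 0⊕0⊕1⊕1⊕0⊕0⊕0⊕0⊕0⊕0⊕1⊕1⊕1⊕1⊕1⊕1 = 0
s16: b16⊕b17⊕b18⊕b19⊕b20⊕b21⊕b22⊕b23⊕b24⊕b25⊕b26⊕b27⊕b28⊕b29⊕b30⊕b31 = 0⊕0⊕0⊕0⊕1⊕1⊕0⊕0⊕0⊕0⊕1⊕1⊕1⊕1⊕1⊕1 = 0
Syndrome (s16...s1) = 00000 → position 0 (no error).
Overall parity (XOR of all 32 bits, including p0): 1⊕1⊕1⊕1⊕0⊕0⊕1⊕1⊕0⊕0⊕1⊕1⊕0⊕0⊕0⊕0⊕0⊕0⊕0⊕0⊕1⊕1⊕0⊕0⊕0⊕0⊕1⊕1⊕1⊕1⊕1⊕1 = 0
Overall=0, syndrome position=0 → no error.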